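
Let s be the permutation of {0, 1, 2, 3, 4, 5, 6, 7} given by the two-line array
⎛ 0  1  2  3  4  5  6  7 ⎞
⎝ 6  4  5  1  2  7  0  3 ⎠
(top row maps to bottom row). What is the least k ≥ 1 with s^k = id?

Decomposing into disjoint cycles gives cycle lengths 6, 2.
Since disjoint cycles commute, ord(s) = lcm(6, 2) = 6.

6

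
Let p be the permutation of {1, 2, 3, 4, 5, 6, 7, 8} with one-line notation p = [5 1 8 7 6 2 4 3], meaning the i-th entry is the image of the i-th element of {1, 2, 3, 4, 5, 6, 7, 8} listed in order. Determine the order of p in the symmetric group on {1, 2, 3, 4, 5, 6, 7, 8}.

4

Writing p as disjoint cycles, the cycle lengths are 4, 2, 2.
The order is lcm(4, 2, 2) = 4.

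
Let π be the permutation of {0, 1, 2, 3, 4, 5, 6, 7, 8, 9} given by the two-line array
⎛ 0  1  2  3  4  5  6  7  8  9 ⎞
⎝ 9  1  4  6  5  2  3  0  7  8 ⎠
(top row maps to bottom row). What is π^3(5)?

5

Tracing 5 → 2 → … returns to 5 after 3 steps, so 5 lies in a 3-cycle (2 4 5).
Powers repeat with period 3 on this cycle, and 3 mod 3 = 0, so π^3(5) = π^0(5).
So π^3(5) = 5.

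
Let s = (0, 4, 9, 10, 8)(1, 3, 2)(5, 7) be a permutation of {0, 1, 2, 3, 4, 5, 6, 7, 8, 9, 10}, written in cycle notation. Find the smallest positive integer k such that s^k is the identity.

30

The cycle type of s is (5, 3, 2, 1).
The order of s is the least common multiple of its cycle lengths: lcm(5, 3, 2) = 30.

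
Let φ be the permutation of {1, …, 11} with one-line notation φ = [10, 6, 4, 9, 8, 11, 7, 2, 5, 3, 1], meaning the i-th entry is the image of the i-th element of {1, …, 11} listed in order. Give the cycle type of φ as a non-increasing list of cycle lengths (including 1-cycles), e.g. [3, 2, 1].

[10, 1]

The disjoint cycles are (1 10 3 4 9 5 8 2 6 11)(7), with lengths 10, 1 in non-increasing order.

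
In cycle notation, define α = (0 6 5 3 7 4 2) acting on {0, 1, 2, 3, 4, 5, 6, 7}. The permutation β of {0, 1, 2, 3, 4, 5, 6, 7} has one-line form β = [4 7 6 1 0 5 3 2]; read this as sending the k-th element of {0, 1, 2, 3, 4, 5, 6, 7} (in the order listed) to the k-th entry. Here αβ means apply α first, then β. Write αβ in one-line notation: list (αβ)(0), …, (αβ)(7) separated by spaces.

Chase each element through α then β: 0 → 6 → 3; 1 → 1 → 7; 2 → 0 → 4; 3 → 7 → 2; 4 → 2 → 6; 5 → 3 → 1; 6 → 5 → 5; 7 → 4 → 0.
Collecting the images, αβ = [3 7 4 2 6 1 5 0].

3 7 4 2 6 1 5 0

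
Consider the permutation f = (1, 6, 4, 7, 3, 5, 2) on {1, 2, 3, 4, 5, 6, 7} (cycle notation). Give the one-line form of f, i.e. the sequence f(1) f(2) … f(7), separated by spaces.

Each element maps to the next entry in its cycle (wrapping to the front): 1↦6, 2↦1, 3↦5, 4↦7, 5↦2, 6↦4, 7↦3.
So the one-line form is 6 1 5 7 2 4 3.

6 1 5 7 2 4 3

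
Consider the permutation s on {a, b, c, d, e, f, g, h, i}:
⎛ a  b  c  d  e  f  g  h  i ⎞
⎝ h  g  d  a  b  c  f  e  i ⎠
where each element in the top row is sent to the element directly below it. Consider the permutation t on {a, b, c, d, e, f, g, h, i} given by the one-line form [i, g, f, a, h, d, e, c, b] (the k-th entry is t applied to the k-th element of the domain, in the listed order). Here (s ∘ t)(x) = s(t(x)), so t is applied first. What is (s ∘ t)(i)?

g

First apply t: t(i) = b, then s(b) = g. Thus (s ∘ t)(i) = g.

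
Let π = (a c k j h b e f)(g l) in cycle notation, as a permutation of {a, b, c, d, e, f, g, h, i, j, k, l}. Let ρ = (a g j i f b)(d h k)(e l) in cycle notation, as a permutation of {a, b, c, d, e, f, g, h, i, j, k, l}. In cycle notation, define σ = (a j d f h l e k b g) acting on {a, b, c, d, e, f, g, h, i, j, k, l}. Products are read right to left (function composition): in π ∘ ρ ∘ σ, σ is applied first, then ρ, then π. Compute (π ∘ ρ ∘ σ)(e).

(π ∘ ρ ∘ σ)(e) = π(ρ(σ(e))). σ(e) = k, then ρ(k) = d, then π(d) = d, so the result is d.

d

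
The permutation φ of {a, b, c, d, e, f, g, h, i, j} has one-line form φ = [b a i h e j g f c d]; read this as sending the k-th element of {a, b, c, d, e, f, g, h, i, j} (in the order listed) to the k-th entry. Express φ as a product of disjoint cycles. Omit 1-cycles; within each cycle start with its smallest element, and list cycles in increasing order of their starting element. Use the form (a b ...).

(a b)(c i)(d h f j)

Iterating φ from a gives a → b → a; that is the 2-cycle (a b).
Repeating from the next unused element and collecting all non-trivial cycles gives (a b)(c i)(d h f j).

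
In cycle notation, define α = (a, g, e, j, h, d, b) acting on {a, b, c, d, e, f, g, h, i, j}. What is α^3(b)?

b lies in the 7-cycle (a, g, e, j, h, d, b).
Advancing 3 steps from b: b → a → g → e.

e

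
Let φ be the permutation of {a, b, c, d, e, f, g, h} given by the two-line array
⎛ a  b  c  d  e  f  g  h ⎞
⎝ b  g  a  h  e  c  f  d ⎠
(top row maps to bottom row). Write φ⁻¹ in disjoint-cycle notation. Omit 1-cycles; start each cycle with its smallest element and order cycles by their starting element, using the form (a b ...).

First write φ in disjoint cycles: (a b g f c)(d h).
Reversing each cycle (and rotating so the smallest element leads) gives φ⁻¹ = (a c f g b)(d h).

(a c f g b)(d h)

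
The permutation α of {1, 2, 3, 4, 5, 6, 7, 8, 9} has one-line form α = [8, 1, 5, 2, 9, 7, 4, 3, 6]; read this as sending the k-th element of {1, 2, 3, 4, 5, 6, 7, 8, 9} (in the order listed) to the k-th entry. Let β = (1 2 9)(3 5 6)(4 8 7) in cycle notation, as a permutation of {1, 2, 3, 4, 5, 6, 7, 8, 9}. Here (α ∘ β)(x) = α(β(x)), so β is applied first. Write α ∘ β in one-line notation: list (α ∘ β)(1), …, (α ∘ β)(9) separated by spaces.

1 6 9 3 7 5 2 4 8

(α ∘ β)(x) = α(β(x)). Computing each image: α(β(1)) = α(2) = 1, α(β(2)) = α(9) = 6, α(β(3)) = α(5) = 9, α(β(4)) = α(8) = 3, α(β(5)) = α(6) = 7, α(β(6)) = α(3) = 5, α(β(7)) = α(4) = 2, α(β(8)) = α(7) = 4, α(β(9)) = α(1) = 8.
Hence α ∘ β = [1 6 9 3 7 5 2 4 8].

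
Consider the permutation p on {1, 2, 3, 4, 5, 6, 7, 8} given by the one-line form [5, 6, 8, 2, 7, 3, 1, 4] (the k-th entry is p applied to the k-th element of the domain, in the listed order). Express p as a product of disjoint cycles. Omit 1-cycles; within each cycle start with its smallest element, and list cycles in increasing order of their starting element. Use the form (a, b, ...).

Iterating p from 1 gives 1 → 5 → 7 → 1; that is the 3-cycle (1, 5, 7).
Continuing from each remaining unvisited element yields (1, 5, 7)(2, 6, 3, 8, 4).

(1, 5, 7)(2, 6, 3, 8, 4)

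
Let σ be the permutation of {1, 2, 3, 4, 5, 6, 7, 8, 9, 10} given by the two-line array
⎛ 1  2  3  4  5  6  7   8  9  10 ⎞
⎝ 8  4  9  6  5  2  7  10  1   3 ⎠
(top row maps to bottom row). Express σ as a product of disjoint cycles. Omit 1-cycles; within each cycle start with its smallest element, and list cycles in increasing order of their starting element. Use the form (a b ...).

From 1: 1 → 8 → 10 → 3 → 9 → 1, closing the cycle (1 8 10 3 9).
Repeating from the next unused element and collecting all non-trivial cycles gives (1 8 10 3 9)(2 4 6).

(1 8 10 3 9)(2 4 6)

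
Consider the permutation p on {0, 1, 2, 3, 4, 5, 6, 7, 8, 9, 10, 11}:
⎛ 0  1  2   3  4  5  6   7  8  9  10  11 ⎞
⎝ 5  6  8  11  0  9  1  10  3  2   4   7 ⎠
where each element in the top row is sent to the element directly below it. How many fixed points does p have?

No element satisfies p(x) = x, so there are 0 fixed points.

0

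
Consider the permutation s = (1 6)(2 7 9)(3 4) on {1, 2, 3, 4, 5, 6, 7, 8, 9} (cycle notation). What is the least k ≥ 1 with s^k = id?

6

The cycle type of s is (3, 2, 2, 1, 1).
The order is lcm(3, 2, 2) = 6.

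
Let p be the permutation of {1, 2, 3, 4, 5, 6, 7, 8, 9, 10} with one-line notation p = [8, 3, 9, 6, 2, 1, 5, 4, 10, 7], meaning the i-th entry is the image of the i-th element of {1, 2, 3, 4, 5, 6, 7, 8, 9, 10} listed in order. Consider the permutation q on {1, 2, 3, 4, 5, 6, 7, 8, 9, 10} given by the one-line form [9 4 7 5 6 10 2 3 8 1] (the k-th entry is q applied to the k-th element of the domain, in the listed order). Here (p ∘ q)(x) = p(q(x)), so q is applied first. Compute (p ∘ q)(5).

(p ∘ q)(5) = p(q(5)). q(5) = 6, then p(6) = 1. So (p ∘ q)(5) = 1.

1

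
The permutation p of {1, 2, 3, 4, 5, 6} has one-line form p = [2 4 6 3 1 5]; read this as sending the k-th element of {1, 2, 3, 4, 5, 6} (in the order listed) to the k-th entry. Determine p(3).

3 is element number 3 of the domain, and entry number 3 of the one-line form is 6, so p(3) = 6.

6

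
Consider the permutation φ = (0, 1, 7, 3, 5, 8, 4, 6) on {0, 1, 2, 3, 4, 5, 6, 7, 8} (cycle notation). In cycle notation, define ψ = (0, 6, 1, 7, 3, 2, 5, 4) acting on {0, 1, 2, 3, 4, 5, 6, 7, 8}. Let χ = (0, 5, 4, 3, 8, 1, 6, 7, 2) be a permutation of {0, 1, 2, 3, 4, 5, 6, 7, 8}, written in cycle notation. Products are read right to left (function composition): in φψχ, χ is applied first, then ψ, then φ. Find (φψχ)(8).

3

(φψχ)(8) = φ(ψ(χ(8))). χ(8) = 1, then ψ(1) = 7, then φ(7) = 3, so the result is 3.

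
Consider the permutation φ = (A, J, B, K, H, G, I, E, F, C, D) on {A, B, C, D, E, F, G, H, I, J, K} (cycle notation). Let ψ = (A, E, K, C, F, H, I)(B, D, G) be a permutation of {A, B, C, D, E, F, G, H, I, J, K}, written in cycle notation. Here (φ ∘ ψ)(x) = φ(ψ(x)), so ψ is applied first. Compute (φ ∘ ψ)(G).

(φ ∘ ψ)(G) = φ(ψ(G)). ψ(G) = B, then φ(B) = K. So (φ ∘ ψ)(G) = K.

K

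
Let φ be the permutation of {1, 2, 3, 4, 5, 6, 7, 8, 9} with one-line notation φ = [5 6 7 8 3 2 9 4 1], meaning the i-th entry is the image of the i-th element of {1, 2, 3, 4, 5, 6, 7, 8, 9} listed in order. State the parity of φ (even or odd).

In disjoint-cycle form the cycle lengths are 5, 2, 2.
A cycle is odd iff its length is even; φ has 2 even-length cycles, so sgn(φ) = (−1)^2 and φ is even.

even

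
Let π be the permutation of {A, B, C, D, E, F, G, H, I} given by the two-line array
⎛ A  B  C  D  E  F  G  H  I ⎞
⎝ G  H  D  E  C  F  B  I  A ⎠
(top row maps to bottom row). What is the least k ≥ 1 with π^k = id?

The disjoint-cycle form of π has cycle lengths 5, 3, 1.
The order of π is the least common multiple of its cycle lengths: lcm(5, 3) = 15.

15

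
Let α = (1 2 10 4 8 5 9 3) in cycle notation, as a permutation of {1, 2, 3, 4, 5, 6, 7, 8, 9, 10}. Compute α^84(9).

10

9 lies in the 8-cycle (1 2 10 4 8 5 9 3).
Powers repeat with period 8 on this cycle, and 84 mod 8 = 4, so α^84(9) = α^4(9).
Advancing 4 steps from 9: 9 → 3 → 1 → 2 → 10.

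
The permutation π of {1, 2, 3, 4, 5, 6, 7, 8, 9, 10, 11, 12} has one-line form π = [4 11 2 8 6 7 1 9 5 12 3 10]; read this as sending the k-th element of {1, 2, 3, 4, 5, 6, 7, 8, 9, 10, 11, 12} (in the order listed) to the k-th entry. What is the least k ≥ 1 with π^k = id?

42

Writing π as disjoint cycles, the cycle lengths are 7, 3, 2.
Since disjoint cycles commute, ord(π) = lcm(7, 3, 2) = 42.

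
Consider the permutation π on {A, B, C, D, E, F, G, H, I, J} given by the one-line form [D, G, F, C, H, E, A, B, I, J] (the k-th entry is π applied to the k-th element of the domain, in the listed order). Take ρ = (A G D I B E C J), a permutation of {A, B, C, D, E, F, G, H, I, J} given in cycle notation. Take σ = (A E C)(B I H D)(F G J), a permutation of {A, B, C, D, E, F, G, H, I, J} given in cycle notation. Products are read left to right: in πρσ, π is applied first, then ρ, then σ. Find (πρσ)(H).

C

Chase H: π(H) = B; ρ(B) = E; σ(E) = C. Hence (πρσ)(H) = C.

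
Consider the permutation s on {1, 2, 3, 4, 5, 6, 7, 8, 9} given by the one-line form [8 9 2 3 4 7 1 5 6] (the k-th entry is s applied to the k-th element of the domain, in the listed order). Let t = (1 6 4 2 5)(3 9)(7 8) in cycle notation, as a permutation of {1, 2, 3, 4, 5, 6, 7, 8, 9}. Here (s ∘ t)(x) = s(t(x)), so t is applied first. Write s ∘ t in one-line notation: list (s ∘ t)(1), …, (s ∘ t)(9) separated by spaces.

7 4 6 9 8 3 5 1 2

For each element, apply t then s: 1 → 6 → 7; 2 → 5 → 4; 3 → 9 → 6; 4 → 2 → 9; 5 → 1 → 8; 6 → 4 → 3; 7 → 8 → 5; 8 → 7 → 1; 9 → 3 → 2.
So s ∘ t in one-line form is 7 4 6 9 8 3 5 1 2.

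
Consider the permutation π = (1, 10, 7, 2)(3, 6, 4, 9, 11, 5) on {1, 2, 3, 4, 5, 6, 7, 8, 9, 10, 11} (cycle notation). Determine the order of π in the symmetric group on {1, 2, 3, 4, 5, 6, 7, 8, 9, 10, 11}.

12

The disjoint cycles have lengths 6, 4, 1.
The order of π is the least common multiple of its cycle lengths: lcm(6, 4) = 12.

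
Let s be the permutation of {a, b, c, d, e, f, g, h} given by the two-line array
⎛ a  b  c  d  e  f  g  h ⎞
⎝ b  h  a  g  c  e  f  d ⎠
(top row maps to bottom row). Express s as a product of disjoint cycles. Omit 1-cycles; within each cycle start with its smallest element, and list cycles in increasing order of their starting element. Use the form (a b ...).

From a: a → b → h → d → g → f → e → c → a, closing the cycle (a b h d g f e c).
Repeating from the next unused element and collecting all non-trivial cycles gives (a b h d g f e c).

(a b h d g f e c)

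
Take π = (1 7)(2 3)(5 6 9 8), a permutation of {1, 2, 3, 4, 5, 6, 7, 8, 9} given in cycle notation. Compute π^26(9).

5

9 lies in the 4-cycle (5 6 9 8).
Powers repeat with period 4 on this cycle, and 26 mod 4 = 2, so π^26(9) = π^2(9).
Advancing 2 steps from 9: 9 → 8 → 5.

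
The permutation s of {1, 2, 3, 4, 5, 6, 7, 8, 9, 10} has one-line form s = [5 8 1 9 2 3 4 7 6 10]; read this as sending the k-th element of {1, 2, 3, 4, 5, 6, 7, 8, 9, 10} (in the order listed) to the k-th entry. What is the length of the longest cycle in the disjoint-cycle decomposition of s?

9

Decomposing into disjoint cycles gives (1 5 2 8 7 4 9 6 3); the longest has length 9.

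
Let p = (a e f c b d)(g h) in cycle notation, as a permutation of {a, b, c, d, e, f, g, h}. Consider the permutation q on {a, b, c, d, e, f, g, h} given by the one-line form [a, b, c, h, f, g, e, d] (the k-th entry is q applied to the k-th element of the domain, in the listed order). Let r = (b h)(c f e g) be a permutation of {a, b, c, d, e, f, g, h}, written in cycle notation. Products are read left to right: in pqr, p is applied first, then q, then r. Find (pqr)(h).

(pqr)(h) = r(q(p(h))). p(h) = g, then q(g) = e, then r(e) = g, so the result is g.

g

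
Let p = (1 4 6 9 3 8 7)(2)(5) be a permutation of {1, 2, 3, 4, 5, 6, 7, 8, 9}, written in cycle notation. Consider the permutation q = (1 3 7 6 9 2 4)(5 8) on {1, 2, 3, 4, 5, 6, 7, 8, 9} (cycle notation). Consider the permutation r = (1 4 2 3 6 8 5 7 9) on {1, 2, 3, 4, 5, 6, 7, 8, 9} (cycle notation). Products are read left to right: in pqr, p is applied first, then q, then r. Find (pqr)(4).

1

Chase 4: p(4) = 6; q(6) = 9; r(9) = 1. Hence (pqr)(4) = 1.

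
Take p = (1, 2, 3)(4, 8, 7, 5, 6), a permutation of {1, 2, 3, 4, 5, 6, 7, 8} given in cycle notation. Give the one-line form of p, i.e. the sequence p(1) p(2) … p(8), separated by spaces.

Image by image: 1→2, 2→3, 3→1, 4→8, 5→6, 6→4, 7→5, 8→7.
So the one-line form is 2 3 1 8 6 4 5 7.

2 3 1 8 6 4 5 7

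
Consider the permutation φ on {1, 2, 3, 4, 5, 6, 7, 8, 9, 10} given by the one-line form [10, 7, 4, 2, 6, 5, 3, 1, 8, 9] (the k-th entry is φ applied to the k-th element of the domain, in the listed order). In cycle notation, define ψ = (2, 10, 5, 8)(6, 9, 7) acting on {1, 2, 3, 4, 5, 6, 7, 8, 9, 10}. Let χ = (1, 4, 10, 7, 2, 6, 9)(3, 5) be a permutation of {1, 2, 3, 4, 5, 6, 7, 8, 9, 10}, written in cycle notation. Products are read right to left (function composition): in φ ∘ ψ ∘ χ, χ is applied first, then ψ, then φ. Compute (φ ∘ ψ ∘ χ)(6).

Apply the permutations in order: χ(6) = 9, then ψ(9) = 7, then φ(7) = 3. So (φ ∘ ψ ∘ χ)(6) = 3.

3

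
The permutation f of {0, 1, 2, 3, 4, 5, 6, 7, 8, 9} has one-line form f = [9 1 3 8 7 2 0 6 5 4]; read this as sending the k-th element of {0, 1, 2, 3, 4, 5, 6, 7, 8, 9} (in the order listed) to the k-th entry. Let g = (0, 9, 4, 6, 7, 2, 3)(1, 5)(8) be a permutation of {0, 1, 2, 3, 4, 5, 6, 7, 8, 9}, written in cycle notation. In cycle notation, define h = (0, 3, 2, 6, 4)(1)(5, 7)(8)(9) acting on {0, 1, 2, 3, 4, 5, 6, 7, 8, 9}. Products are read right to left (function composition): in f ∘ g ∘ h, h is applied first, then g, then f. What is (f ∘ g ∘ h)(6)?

0

(f ∘ g ∘ h)(6) = f(g(h(6))). h(6) = 4, then g(4) = 6, then f(6) = 0, so the result is 0.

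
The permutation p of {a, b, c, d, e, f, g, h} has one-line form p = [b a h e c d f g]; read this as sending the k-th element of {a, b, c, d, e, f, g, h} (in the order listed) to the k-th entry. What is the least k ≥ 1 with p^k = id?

6

Writing p as disjoint cycles, the cycle lengths are 6, 2.
The order of p is the least common multiple of its cycle lengths: lcm(6, 2) = 6.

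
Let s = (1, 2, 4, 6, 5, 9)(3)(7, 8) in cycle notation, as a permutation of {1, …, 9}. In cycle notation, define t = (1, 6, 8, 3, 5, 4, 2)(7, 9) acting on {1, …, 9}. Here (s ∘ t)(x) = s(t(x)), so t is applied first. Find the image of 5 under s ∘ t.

First apply t: t(5) = 4, then s(4) = 6. Thus (s ∘ t)(5) = 6.

6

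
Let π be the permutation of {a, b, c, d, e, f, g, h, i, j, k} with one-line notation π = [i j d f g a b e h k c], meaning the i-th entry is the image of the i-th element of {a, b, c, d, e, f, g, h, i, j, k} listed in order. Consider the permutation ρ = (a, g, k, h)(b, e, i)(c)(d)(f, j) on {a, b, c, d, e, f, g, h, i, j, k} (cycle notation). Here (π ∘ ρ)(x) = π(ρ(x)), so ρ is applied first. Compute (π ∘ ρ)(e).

h

(π ∘ ρ)(e) = π(ρ(e)). ρ(e) = i, then π(i) = h. So (π ∘ ρ)(e) = h.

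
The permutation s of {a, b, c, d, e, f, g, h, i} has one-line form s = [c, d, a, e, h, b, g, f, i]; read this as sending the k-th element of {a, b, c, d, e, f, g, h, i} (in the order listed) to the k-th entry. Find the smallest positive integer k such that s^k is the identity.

10

The disjoint-cycle form of s has cycle lengths 5, 2, 1, 1.
Since disjoint cycles commute, ord(s) = lcm(5, 2) = 10.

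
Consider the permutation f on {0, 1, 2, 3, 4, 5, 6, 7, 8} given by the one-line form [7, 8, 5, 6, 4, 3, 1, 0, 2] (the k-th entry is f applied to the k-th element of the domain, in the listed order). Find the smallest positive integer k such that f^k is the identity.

6

The disjoint-cycle form of f has cycle lengths 6, 2, 1.
The order is lcm(6, 2) = 6.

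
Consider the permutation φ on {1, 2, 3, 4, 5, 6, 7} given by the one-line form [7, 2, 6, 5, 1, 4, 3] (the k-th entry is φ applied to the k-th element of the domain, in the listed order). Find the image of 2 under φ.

2 is element number 2 of the domain, and entry number 2 of the one-line form is 2, so φ(2) = 2.

2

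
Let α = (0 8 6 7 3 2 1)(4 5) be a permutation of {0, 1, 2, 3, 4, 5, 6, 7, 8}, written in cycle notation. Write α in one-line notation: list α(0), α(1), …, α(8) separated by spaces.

Reading each image from the cycles: 0→8, 1→0, 2→1, 3→2, 4→5, 5→4, 6→7, 7→3, 8→6.
Listing these in domain order gives 8 0 1 2 5 4 7 3 6.

8 0 1 2 5 4 7 3 6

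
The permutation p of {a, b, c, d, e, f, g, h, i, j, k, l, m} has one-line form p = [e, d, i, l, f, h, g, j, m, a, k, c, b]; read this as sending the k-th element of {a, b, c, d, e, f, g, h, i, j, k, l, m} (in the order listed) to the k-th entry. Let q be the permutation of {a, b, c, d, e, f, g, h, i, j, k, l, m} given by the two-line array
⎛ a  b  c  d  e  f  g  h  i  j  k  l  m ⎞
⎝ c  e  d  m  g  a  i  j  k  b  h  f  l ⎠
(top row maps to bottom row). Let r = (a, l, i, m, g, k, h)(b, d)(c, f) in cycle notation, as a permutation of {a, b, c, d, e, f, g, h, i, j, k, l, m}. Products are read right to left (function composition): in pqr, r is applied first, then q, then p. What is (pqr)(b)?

b

Apply the permutations in order: r(b) = d, then q(d) = m, then p(m) = b. So (pqr)(b) = b.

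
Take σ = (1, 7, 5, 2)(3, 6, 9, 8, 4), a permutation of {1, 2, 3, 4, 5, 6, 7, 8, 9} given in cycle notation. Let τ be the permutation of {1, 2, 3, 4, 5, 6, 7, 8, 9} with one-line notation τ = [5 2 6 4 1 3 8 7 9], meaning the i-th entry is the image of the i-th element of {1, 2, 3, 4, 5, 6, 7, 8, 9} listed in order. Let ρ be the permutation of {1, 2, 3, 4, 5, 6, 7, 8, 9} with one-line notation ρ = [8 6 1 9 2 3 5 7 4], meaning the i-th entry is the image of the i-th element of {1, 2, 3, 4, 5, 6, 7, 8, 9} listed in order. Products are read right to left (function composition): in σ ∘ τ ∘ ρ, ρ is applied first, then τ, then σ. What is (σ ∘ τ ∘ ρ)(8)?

(σ ∘ τ ∘ ρ)(8) = σ(τ(ρ(8))). ρ(8) = 7, then τ(7) = 8, then σ(8) = 4, so the result is 4.

4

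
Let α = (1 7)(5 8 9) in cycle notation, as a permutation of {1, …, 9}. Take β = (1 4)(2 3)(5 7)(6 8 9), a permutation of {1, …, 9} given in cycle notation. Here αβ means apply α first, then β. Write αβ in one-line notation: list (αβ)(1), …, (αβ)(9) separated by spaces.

5 3 2 1 9 8 4 6 7

Chase each element through α then β: 1 → 7 → 5; 2 → 2 → 3; 3 → 3 → 2; 4 → 4 → 1; 5 → 8 → 9; 6 → 6 → 8; 7 → 1 → 4; 8 → 9 → 6; 9 → 5 → 7.
Collecting the images, αβ = [5 3 2 1 9 8 4 6 7].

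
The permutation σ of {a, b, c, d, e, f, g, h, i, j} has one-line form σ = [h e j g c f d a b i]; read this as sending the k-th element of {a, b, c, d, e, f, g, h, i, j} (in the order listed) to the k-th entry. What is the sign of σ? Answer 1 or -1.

1

In disjoint-cycle form the cycle lengths are 5, 2, 2, 1.
A cycle of length ℓ contributes ℓ−1 transpositions, so σ is a product of 4 + 1 + 1 = 6 transpositions — even.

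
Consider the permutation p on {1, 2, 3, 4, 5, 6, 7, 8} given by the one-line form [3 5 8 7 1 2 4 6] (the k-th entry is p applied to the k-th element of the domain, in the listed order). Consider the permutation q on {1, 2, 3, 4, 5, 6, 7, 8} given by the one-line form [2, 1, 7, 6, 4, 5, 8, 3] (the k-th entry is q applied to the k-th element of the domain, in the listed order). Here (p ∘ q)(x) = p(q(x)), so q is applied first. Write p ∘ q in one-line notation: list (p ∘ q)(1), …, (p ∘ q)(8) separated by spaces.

(p ∘ q)(x) = p(q(x)). Computing each image: p(q(1)) = p(2) = 5, p(q(2)) = p(1) = 3, p(q(3)) = p(7) = 4, p(q(4)) = p(6) = 2, p(q(5)) = p(4) = 7, p(q(6)) = p(5) = 1, p(q(7)) = p(8) = 6, p(q(8)) = p(3) = 8.
Hence p ∘ q = [5 3 4 2 7 1 6 8].

5 3 4 2 7 1 6 8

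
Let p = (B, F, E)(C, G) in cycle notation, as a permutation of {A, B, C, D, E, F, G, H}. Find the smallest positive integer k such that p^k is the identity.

6

The cycle type of p is (3, 2, 1, 1, 1).
The order of p is the least common multiple of its cycle lengths: lcm(3, 2) = 6.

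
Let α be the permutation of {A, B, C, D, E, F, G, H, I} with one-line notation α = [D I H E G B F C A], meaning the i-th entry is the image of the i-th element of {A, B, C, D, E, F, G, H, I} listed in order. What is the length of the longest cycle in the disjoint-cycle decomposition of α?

7

Decomposing into disjoint cycles gives (A, D, E, G, F, B, I)(C, H); the longest has length 7.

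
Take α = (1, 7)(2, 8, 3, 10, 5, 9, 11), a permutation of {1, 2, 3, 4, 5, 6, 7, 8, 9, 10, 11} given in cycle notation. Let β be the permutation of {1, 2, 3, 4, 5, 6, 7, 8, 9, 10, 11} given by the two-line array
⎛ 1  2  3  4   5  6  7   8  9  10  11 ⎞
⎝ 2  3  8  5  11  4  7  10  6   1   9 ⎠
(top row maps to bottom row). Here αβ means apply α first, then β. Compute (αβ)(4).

5

(αβ)(4) = β(α(4)). α(4) = 4, then β(4) = 5. So (αβ)(4) = 5.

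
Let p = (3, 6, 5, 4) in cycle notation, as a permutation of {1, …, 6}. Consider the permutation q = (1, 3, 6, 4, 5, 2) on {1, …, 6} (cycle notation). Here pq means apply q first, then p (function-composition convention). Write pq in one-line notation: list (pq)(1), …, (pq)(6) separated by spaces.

Chase each element through q then p: 1 → 3 → 6; 2 → 1 → 1; 3 → 6 → 5; 4 → 5 → 4; 5 → 2 → 2; 6 → 4 → 3.
Collecting the images, pq = [6 1 5 4 2 3].

6 1 5 4 2 3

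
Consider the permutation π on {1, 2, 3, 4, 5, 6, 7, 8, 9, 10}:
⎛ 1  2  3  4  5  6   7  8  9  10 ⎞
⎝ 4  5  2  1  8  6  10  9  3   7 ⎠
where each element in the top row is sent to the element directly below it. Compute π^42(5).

Tracing 5 → 8 → … returns to 5 after 5 steps, so 5 lies in a 5-cycle (2 5 8 9 3).
On a 5-cycle, π^5 is the identity, so π^42 = π^2 there (42 ≡ 2 mod 5).
Stepping 2 places around the cycle: 5 → 8 → 9.

9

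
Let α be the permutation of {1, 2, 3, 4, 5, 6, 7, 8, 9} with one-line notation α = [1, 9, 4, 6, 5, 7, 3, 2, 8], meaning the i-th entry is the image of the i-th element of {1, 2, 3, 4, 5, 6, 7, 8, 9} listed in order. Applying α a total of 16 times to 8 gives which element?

2

Tracing 8 → 2 → … returns to 8 after 3 steps, so 8 lies in a 3-cycle (2 9 8).
Powers repeat with period 3 on this cycle, and 16 mod 3 = 1, so α^16(8) = α^1(8).
Advancing 1 step from 8: 8 → 2.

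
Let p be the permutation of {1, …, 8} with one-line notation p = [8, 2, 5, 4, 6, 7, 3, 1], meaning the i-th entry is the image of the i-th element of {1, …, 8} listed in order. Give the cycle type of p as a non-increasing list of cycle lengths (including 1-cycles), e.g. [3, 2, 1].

The disjoint cycles are (1 8)(2)(3 5 6 7)(4), with lengths 4, 2, 1, 1 in non-increasing order.

[4, 2, 1, 1]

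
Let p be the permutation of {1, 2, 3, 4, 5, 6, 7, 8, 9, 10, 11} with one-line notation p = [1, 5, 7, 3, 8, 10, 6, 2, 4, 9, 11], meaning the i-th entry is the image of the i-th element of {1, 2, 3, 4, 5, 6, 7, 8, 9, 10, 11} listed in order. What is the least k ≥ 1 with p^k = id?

The disjoint-cycle form of p has cycle lengths 6, 3, 1, 1.
Since disjoint cycles commute, ord(p) = lcm(6, 3) = 6.

6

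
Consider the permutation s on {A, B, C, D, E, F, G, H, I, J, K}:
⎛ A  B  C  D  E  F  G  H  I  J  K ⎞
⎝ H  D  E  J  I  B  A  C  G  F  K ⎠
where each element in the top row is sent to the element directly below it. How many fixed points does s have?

The fixed points (elements with s(x) = x) are {K}, so there is 1.

1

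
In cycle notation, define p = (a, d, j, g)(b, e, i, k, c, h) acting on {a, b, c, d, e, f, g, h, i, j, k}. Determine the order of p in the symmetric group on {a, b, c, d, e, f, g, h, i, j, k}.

The cycle type of p is (6, 4, 1).
The order is lcm(6, 4) = 12.

12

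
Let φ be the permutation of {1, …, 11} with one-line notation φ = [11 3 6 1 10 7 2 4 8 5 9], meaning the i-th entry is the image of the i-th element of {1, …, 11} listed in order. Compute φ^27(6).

Tracing 6 → 7 → … returns to 6 after 4 steps, so 6 lies in a 4-cycle (2, 3, 6, 7).
Powers repeat with period 4 on this cycle, and 27 mod 4 = 3, so φ^27(6) = φ^3(6).
Advancing 3 steps from 6: 6 → 7 → 2 → 3.

3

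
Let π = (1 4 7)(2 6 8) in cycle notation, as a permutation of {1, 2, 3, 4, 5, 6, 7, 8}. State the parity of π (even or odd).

even

The cycle lengths are 3, 3, 1, 1.
A cycle is odd iff its length is even; π has 0 even-length cycles, so sgn(π) = (−1)^0 and π is even.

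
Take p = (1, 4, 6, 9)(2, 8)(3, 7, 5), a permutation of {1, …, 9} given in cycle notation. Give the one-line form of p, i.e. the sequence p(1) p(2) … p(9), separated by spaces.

4 8 7 6 3 9 5 2 1

Reading each image from the cycles: 1→4, 2→8, 3→7, 4→6, 5→3, 6→9, 7→5, 8→2, 9→1.
So the one-line form is 4 8 7 6 3 9 5 2 1.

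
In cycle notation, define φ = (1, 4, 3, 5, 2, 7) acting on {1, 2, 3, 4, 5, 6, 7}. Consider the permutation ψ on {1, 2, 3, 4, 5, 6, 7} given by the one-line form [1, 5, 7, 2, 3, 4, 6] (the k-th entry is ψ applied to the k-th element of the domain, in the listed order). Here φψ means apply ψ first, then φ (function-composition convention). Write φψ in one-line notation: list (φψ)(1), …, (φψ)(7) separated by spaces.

4 2 1 7 5 3 6

For each element, apply ψ then φ: 1 → 1 → 4; 2 → 5 → 2; 3 → 7 → 1; 4 → 2 → 7; 5 → 3 → 5; 6 → 4 → 3; 7 → 6 → 6.
Collecting the images, φψ = [4 2 1 7 5 3 6].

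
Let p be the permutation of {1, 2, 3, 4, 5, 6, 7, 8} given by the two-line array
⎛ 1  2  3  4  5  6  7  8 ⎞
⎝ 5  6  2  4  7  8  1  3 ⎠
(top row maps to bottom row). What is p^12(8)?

8

Tracing 8 → 3 → … returns to 8 after 4 steps, so 8 lies in a 4-cycle (2, 6, 8, 3).
Powers repeat with period 4 on this cycle, and 12 mod 4 = 0, so p^12(8) = p^0(8).
So p^12(8) = 8.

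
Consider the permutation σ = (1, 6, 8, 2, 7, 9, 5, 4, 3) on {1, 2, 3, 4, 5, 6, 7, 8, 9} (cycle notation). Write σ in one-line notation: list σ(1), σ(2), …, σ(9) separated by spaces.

Image by image: 1→6, 2→7, 3→1, 4→3, 5→4, 6→8, 7→9, 8→2, 9→5.
So the one-line form is 6 7 1 3 4 8 9 2 5.

6 7 1 3 4 8 9 2 5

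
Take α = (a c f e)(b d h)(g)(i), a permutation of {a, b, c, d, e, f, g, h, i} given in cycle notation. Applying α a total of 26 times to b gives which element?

b lies in the 3-cycle (b d h).
On a 3-cycle, α^3 is the identity, so α^26 = α^2 there (26 ≡ 2 mod 3).
Advancing 2 steps from b: b → d → h.

h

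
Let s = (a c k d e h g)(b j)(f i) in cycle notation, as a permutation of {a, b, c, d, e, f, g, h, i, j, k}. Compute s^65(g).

g lies in the 7-cycle (a c k d e h g).
On a 7-cycle, s^7 is the identity, so s^65 = s^2 there (65 ≡ 2 mod 7).
Stepping 2 places around the cycle: g → a → c.

c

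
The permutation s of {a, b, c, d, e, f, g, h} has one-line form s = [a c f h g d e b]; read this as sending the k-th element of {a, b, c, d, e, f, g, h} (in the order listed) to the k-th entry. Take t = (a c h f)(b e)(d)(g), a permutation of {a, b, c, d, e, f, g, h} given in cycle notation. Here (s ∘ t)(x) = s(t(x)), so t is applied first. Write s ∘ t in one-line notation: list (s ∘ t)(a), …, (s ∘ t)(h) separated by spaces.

f g b h c a e d

For each element, apply t then s: a → c → f; b → e → g; c → h → b; d → d → h; e → b → c; f → a → a; g → g → e; h → f → d.
Collecting the images, s ∘ t = [f g b h c a e d].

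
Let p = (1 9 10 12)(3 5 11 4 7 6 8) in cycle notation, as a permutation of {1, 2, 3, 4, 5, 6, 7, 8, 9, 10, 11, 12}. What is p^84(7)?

7 lies in the 7-cycle (3 5 11 4 7 6 8).
Since the cycle has length 7, p^84 acts on it the same as p^0 (84 mod 7 = 0).
So p^84(7) = 7.

7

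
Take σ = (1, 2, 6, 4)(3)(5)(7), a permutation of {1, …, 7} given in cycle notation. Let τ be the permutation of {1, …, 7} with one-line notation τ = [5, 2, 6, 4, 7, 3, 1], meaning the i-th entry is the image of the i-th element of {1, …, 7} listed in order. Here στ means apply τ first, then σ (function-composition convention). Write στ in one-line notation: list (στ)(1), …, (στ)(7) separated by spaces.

5 6 4 1 7 3 2

For each element, apply τ then σ: 1 → 5 → 5; 2 → 2 → 6; 3 → 6 → 4; 4 → 4 → 1; 5 → 7 → 7; 6 → 3 → 3; 7 → 1 → 2.
So στ in one-line form is 5 6 4 1 7 3 2.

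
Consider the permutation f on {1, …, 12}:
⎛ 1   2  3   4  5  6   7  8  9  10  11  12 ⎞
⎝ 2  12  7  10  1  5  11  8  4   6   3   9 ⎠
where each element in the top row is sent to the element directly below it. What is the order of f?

24

Writing f as disjoint cycles, the cycle lengths are 8, 3, 1.
Since disjoint cycles commute, ord(f) = lcm(8, 3) = 24.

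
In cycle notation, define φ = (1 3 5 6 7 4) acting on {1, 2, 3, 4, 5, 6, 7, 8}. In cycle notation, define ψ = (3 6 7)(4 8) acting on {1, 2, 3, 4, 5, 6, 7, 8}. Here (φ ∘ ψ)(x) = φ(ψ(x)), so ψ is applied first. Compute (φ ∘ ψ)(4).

ψ(4) = 8, then φ(8) = 8; composing gives (φ ∘ ψ)(4) = 8.

8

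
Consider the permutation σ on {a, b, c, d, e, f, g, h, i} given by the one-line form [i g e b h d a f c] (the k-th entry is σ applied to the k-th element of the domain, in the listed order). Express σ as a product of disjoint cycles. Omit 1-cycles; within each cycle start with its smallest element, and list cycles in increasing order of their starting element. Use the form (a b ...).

(a i c e h f d b g)

Start at a and follow images: a → i → c → e → h → f → d → b → g → a, giving the cycle (a i c e h f d b g).
Continuing from each remaining unvisited element yields (a i c e h f d b g).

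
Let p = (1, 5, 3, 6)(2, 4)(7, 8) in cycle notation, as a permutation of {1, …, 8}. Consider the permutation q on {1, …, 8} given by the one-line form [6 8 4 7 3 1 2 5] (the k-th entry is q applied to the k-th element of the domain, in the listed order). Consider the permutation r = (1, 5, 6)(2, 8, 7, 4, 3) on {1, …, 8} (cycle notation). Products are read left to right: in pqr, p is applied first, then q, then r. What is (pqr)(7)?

6

Chase 7: p(7) = 8; q(8) = 5; r(5) = 6. Hence (pqr)(7) = 6.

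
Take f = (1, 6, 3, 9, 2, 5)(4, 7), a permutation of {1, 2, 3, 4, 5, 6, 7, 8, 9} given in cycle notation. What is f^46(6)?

5

6 lies in the 6-cycle (1, 6, 3, 9, 2, 5).
Since the cycle has length 6, f^46 acts on it the same as f^4 (46 mod 6 = 4).
Stepping 4 places around the cycle: 6 → 3 → 9 → 2 → 5.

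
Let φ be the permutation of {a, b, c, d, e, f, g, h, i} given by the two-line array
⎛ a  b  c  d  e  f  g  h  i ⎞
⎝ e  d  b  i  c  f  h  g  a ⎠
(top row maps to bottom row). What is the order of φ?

6

The disjoint-cycle form of φ has cycle lengths 6, 2, 1.
The order of φ is the least common multiple of its cycle lengths: lcm(6, 2) = 6.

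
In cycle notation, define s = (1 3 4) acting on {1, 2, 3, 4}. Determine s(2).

2

2 does not appear in any cycle of s, so it is a fixed point: s(2) = 2.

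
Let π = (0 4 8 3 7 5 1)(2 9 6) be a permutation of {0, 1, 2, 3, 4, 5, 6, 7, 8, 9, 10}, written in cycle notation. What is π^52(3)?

3 lies in the 7-cycle (0 4 8 3 7 5 1).
Powers repeat with period 7 on this cycle, and 52 mod 7 = 3, so π^52(3) = π^3(3).
Advancing 3 steps from 3: 3 → 7 → 5 → 1.

1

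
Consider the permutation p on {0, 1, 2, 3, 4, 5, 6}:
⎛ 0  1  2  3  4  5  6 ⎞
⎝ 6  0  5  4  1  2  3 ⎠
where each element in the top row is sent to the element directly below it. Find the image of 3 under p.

The entry below 3 in the array is 4, so p(3) = 4.

4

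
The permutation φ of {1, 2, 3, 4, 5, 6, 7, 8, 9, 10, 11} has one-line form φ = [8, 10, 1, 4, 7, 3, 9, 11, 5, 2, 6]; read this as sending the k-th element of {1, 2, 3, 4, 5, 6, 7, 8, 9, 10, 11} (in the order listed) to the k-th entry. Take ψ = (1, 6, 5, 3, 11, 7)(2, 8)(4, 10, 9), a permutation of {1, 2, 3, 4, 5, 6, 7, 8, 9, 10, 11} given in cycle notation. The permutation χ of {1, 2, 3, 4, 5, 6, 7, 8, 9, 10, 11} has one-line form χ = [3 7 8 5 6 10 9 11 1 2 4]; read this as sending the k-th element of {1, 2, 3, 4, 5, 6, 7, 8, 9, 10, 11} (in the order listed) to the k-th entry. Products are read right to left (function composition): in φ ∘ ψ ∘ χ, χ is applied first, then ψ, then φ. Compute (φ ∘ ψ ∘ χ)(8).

9

Apply the permutations in order: χ(8) = 11, then ψ(11) = 7, then φ(7) = 9. So (φ ∘ ψ ∘ χ)(8) = 9.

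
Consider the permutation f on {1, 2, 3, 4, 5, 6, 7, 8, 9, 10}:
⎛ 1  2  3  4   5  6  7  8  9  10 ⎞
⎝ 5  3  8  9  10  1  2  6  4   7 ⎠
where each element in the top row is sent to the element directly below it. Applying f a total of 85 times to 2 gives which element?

5

Tracing 2 → 3 → … returns to 2 after 8 steps, so 2 lies in an 8-cycle (1 5 10 7 2 3 8 6).
Powers repeat with period 8 on this cycle, and 85 mod 8 = 5, so f^85(2) = f^5(2).
Stepping 5 places around the cycle: 2 → 3 → 8 → 6 → 1 → 5.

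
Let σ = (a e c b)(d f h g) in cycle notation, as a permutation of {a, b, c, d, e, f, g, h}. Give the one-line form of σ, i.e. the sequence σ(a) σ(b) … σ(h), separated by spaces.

Each element maps to the next entry in its cycle (wrapping to the front): a→e, b→a, c→b, d→f, e→c, f→h, g→d, h→g.
Listing these in domain order gives e a b f c h d g.

e a b f c h d g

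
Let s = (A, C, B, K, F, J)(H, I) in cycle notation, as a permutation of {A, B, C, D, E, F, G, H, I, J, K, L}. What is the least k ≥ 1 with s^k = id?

6

The disjoint cycles have lengths 6, 2, 1, 1, 1, 1.
Since disjoint cycles commute, ord(s) = lcm(6, 2) = 6.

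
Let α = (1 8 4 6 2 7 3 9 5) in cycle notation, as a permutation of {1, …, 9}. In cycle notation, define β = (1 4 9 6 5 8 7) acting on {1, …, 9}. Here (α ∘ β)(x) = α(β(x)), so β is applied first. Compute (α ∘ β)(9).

2

(α ∘ β)(9) = α(β(9)). β(9) = 6, then α(6) = 2. So (α ∘ β)(9) = 2.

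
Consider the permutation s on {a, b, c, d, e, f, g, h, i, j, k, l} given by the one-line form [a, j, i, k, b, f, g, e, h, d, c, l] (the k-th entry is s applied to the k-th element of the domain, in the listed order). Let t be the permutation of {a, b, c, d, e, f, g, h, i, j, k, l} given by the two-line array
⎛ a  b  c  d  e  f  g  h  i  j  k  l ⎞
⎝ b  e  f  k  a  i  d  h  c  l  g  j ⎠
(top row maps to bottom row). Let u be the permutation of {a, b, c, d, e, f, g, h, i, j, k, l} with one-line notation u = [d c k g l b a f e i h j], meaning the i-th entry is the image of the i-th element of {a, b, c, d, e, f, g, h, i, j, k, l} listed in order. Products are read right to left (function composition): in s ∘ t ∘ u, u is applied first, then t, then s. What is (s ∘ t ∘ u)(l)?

l

Chase l: u(l) = j; t(j) = l; s(l) = l. Hence (s ∘ t ∘ u)(l) = l.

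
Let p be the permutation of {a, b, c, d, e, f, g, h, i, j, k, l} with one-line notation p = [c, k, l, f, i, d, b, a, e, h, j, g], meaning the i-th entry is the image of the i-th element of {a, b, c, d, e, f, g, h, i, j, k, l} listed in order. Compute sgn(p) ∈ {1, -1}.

-1

In disjoint-cycle form the cycle lengths are 8, 2, 2.
A cycle of length ℓ contributes ℓ−1 transpositions, so p is a product of 7 + 1 + 1 = 9 transpositions — odd.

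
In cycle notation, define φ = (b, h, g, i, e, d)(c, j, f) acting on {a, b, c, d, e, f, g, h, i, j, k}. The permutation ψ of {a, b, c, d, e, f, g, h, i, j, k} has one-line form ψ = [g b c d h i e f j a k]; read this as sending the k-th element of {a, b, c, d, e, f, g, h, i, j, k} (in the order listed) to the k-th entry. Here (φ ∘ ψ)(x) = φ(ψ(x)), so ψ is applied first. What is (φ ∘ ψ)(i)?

f

(φ ∘ ψ)(i) = φ(ψ(i)). ψ(i) = j, then φ(j) = f. So (φ ∘ ψ)(i) = f.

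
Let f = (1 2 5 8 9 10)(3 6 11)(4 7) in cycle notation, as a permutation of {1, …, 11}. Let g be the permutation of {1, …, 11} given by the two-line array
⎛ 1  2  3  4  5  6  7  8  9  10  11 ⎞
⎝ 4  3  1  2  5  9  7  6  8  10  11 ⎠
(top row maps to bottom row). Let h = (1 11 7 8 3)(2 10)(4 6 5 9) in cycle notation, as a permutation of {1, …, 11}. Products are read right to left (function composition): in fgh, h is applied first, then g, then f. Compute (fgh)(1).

3

Chase 1: h(1) = 11; g(11) = 11; f(11) = 3. Hence (fgh)(1) = 3.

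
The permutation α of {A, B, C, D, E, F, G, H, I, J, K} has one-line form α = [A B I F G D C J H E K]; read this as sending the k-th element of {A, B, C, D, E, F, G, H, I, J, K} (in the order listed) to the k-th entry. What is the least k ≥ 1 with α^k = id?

6

The disjoint-cycle form of α has cycle lengths 6, 2, 1, 1, 1.
The order is lcm(6, 2) = 6.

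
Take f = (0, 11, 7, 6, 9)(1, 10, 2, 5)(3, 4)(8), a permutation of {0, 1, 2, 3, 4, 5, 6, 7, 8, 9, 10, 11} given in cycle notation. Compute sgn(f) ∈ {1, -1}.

1

The cycle lengths are 5, 4, 2, 1.
A cycle of length ℓ contributes ℓ−1 transpositions, so f is a product of 4 + 3 + 1 = 8 transpositions — even.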